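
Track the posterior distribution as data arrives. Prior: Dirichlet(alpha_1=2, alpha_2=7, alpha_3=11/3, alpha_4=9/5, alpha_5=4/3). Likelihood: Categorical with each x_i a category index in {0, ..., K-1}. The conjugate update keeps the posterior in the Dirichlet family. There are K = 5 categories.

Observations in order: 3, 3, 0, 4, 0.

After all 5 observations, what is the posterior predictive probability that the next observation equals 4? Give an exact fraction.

obs 1: x=3 → posterior Dirichlet(2, 7, 11/3, 14/5, 4/3)
obs 2: x=3 → posterior Dirichlet(2, 7, 11/3, 19/5, 4/3)
obs 3: x=0 → posterior Dirichlet(3, 7, 11/3, 19/5, 4/3)
obs 4: x=4 → posterior Dirichlet(3, 7, 11/3, 19/5, 7/3)
obs 5: x=0 → posterior Dirichlet(4, 7, 11/3, 19/5, 7/3)

35/312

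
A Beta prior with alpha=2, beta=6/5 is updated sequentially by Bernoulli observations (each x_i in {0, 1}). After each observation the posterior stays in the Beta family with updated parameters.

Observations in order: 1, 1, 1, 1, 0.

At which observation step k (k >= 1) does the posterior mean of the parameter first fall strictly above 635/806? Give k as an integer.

obs 1: x=1 → posterior Beta(3, 6/5)
obs 2: x=1 → posterior Beta(4, 6/5)
obs 3: x=1 → posterior Beta(5, 6/5)
obs 4: x=1 → posterior Beta(6, 6/5)
obs 5: x=0 → posterior Beta(6, 11/5)

k = 3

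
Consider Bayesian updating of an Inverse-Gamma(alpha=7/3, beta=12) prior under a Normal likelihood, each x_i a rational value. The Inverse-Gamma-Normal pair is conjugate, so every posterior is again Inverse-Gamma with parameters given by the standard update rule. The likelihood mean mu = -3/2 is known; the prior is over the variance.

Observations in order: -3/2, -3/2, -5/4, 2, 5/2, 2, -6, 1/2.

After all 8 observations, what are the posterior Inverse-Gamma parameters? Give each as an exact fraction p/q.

obs 1: x=-3/2 → posterior Inverse-Gamma(17/6, 12)
obs 2: x=-3/2 → posterior Inverse-Gamma(10/3, 12)
obs 3: x=-5/4 → posterior Inverse-Gamma(23/6, 385/32)
obs 4: x=2 → posterior Inverse-Gamma(13/3, 581/32)
obs 5: x=5/2 → posterior Inverse-Gamma(29/6, 837/32)
obs 6: x=2 → posterior Inverse-Gamma(16/3, 1033/32)
obs 7: x=-6 → posterior Inverse-Gamma(35/6, 1357/32)
obs 8: x=1/2 → posterior Inverse-Gamma(19/3, 1421/32)

alpha=19/3, beta=1421/32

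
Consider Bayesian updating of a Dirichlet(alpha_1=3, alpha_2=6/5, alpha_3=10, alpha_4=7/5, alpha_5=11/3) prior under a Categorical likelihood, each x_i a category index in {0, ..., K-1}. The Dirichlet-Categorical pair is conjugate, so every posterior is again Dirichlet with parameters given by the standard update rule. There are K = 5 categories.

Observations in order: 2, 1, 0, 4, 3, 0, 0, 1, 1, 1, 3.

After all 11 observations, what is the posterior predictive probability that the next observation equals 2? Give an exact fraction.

165/454

obs 1: x=2 → posterior Dirichlet(3, 6/5, 11, 7/5, 11/3)
obs 2: x=1 → posterior Dirichlet(3, 11/5, 11, 7/5, 11/3)
obs 3: x=0 → posterior Dirichlet(4, 11/5, 11, 7/5, 11/3)
obs 4: x=4 → posterior Dirichlet(4, 11/5, 11, 7/5, 14/3)
obs 5: x=3 → posterior Dirichlet(4, 11/5, 11, 12/5, 14/3)
obs 6: x=0 → posterior Dirichlet(5, 11/5, 11, 12/5, 14/3)
obs 7: x=0 → posterior Dirichlet(6, 11/5, 11, 12/5, 14/3)
obs 8: x=1 → posterior Dirichlet(6, 16/5, 11, 12/5, 14/3)
obs 9: x=1 → posterior Dirichlet(6, 21/5, 11, 12/5, 14/3)
obs 10: x=1 → posterior Dirichlet(6, 26/5, 11, 12/5, 14/3)
obs 11: x=3 → posterior Dirichlet(6, 26/5, 11, 17/5, 14/3)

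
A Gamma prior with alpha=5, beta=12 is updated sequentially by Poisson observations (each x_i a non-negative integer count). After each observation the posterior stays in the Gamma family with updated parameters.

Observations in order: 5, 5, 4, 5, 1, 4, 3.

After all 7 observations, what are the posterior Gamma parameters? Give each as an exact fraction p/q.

obs 1: x=5 → posterior Gamma(10, 13)
obs 2: x=5 → posterior Gamma(15, 14)
obs 3: x=4 → posterior Gamma(19, 15)
obs 4: x=5 → posterior Gamma(24, 16)
obs 5: x=1 → posterior Gamma(25, 17)
obs 6: x=4 → posterior Gamma(29, 18)
obs 7: x=3 → posterior Gamma(32, 19)

alpha=32, beta=19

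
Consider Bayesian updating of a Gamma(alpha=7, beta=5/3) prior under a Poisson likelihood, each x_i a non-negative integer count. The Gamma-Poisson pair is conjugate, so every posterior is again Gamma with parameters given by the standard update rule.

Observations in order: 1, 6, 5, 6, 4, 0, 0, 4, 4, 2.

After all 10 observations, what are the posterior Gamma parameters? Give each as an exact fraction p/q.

alpha=39, beta=35/3

obs 1: x=1 → posterior Gamma(8, 8/3)
obs 2: x=6 → posterior Gamma(14, 11/3)
obs 3: x=5 → posterior Gamma(19, 14/3)
obs 4: x=6 → posterior Gamma(25, 17/3)
obs 5: x=4 → posterior Gamma(29, 20/3)
obs 6: x=0 → posterior Gamma(29, 23/3)
obs 7: x=0 → posterior Gamma(29, 26/3)
obs 8: x=4 → posterior Gamma(33, 29/3)
obs 9: x=4 → posterior Gamma(37, 32/3)
obs 10: x=2 → posterior Gamma(39, 35/3)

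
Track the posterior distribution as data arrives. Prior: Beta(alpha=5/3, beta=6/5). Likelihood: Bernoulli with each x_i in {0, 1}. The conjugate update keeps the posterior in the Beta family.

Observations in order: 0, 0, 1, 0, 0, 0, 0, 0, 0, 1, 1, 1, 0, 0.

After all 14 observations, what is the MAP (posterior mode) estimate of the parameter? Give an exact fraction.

obs 1: x=0 → posterior Beta(5/3, 11/5)
obs 2: x=0 → posterior Beta(5/3, 16/5)
obs 3: x=1 → posterior Beta(8/3, 16/5)
obs 4: x=0 → posterior Beta(8/3, 21/5)
obs 5: x=0 → posterior Beta(8/3, 26/5)
obs 6: x=0 → posterior Beta(8/3, 31/5)
obs 7: x=0 → posterior Beta(8/3, 36/5)
obs 8: x=0 → posterior Beta(8/3, 41/5)
obs 9: x=0 → posterior Beta(8/3, 46/5)
obs 10: x=1 → posterior Beta(11/3, 46/5)
obs 11: x=1 → posterior Beta(14/3, 46/5)
obs 12: x=1 → posterior Beta(17/3, 46/5)
obs 13: x=0 → posterior Beta(17/3, 51/5)
obs 14: x=0 → posterior Beta(17/3, 56/5)

70/223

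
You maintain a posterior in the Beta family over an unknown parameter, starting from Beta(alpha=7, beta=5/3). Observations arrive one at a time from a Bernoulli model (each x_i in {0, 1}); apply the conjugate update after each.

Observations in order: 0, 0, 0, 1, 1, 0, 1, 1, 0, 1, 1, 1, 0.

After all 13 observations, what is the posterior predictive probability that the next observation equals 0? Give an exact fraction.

obs 1: x=0 → posterior Beta(7, 8/3)
obs 2: x=0 → posterior Beta(7, 11/3)
obs 3: x=0 → posterior Beta(7, 14/3)
obs 4: x=1 → posterior Beta(8, 14/3)
obs 5: x=1 → posterior Beta(9, 14/3)
obs 6: x=0 → posterior Beta(9, 17/3)
obs 7: x=1 → posterior Beta(10, 17/3)
obs 8: x=1 → posterior Beta(11, 17/3)
obs 9: x=0 → posterior Beta(11, 20/3)
obs 10: x=1 → posterior Beta(12, 20/3)
obs 11: x=1 → posterior Beta(13, 20/3)
obs 12: x=1 → posterior Beta(14, 20/3)
obs 13: x=0 → posterior Beta(14, 23/3)

23/65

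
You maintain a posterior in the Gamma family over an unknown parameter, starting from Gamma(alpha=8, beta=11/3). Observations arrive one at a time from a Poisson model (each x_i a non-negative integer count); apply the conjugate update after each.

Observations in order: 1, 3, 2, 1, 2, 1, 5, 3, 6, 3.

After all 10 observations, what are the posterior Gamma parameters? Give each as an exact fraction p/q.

obs 1: x=1 → posterior Gamma(9, 14/3)
obs 2: x=3 → posterior Gamma(12, 17/3)
obs 3: x=2 → posterior Gamma(14, 20/3)
obs 4: x=1 → posterior Gamma(15, 23/3)
obs 5: x=2 → posterior Gamma(17, 26/3)
obs 6: x=1 → posterior Gamma(18, 29/3)
obs 7: x=5 → posterior Gamma(23, 32/3)
obs 8: x=3 → posterior Gamma(26, 35/3)
obs 9: x=6 → posterior Gamma(32, 38/3)
obs 10: x=3 → posterior Gamma(35, 41/3)

alpha=35, beta=41/3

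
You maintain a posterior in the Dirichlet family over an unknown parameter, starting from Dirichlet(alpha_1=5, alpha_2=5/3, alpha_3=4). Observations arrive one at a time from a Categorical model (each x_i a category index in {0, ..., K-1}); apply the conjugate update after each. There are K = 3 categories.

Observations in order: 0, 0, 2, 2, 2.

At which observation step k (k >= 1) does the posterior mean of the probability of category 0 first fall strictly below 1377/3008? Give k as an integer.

obs 1: x=0 → posterior Dirichlet(6, 5/3, 4)
obs 2: x=0 → posterior Dirichlet(7, 5/3, 4)
obs 3: x=2 → posterior Dirichlet(7, 5/3, 5)
obs 4: x=2 → posterior Dirichlet(7, 5/3, 6)
obs 5: x=2 → posterior Dirichlet(7, 5/3, 7)

k = 5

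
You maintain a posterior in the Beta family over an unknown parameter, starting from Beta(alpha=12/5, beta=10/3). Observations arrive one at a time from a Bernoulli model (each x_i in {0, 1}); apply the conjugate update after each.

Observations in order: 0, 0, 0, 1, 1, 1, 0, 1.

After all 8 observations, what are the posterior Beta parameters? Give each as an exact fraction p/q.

alpha=32/5, beta=22/3

obs 1: x=0 → posterior Beta(12/5, 13/3)
obs 2: x=0 → posterior Beta(12/5, 16/3)
obs 3: x=0 → posterior Beta(12/5, 19/3)
obs 4: x=1 → posterior Beta(17/5, 19/3)
obs 5: x=1 → posterior Beta(22/5, 19/3)
obs 6: x=1 → posterior Beta(27/5, 19/3)
obs 7: x=0 → posterior Beta(27/5, 22/3)
obs 8: x=1 → posterior Beta(32/5, 22/3)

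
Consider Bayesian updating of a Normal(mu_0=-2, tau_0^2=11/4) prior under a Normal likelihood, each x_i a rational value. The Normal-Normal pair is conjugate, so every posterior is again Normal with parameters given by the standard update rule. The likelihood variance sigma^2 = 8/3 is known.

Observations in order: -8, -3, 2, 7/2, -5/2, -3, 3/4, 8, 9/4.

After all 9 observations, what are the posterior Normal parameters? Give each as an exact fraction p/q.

mu_0=-64/329, tau_0^2=88/329

obs 1: x=-8 → posterior Normal(-328/65, 88/65)
obs 2: x=-3 → posterior Normal(-61/14, 44/49)
obs 3: x=2 → posterior Normal(-361/131, 88/131)
obs 4: x=7/2 → posterior Normal(-491/328, 22/41)
obs 5: x=-5/2 → posterior Normal(-328/197, 88/197)
obs 6: x=-3 → posterior Normal(-427/230, 44/115)
obs 7: x=3/4 → posterior Normal(-1609/1052, 88/263)
obs 8: x=8 → posterior Normal(-553/1184, 11/37)
obs 9: x=9/4 → posterior Normal(-64/329, 88/329)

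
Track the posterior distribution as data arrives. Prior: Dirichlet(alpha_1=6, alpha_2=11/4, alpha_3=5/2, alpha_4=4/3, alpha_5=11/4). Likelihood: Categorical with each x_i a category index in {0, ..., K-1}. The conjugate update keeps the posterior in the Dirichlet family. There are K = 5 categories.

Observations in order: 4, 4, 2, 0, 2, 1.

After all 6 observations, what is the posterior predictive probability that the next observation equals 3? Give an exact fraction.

obs 1: x=4 → posterior Dirichlet(6, 11/4, 5/2, 4/3, 15/4)
obs 2: x=4 → posterior Dirichlet(6, 11/4, 5/2, 4/3, 19/4)
obs 3: x=2 → posterior Dirichlet(6, 11/4, 7/2, 4/3, 19/4)
obs 4: x=0 → posterior Dirichlet(7, 11/4, 7/2, 4/3, 19/4)
obs 5: x=2 → posterior Dirichlet(7, 11/4, 9/2, 4/3, 19/4)
obs 6: x=1 → posterior Dirichlet(7, 15/4, 9/2, 4/3, 19/4)

1/16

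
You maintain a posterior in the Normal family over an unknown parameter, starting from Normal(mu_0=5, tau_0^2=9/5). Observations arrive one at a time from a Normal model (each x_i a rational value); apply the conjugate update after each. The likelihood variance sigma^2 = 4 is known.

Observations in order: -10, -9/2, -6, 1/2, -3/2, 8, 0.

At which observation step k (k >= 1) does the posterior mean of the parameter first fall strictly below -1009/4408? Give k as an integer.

obs 1: x=-10 → posterior Normal(10/29, 36/29)
obs 2: x=-9/2 → posterior Normal(-61/76, 18/19)
obs 3: x=-6 → posterior Normal(-169/94, 36/47)
obs 4: x=1/2 → posterior Normal(-10/7, 9/14)
obs 5: x=-3/2 → posterior Normal(-187/130, 36/65)
obs 6: x=8 → posterior Normal(-43/148, 18/37)
obs 7: x=0 → posterior Normal(-43/166, 36/83)

k = 2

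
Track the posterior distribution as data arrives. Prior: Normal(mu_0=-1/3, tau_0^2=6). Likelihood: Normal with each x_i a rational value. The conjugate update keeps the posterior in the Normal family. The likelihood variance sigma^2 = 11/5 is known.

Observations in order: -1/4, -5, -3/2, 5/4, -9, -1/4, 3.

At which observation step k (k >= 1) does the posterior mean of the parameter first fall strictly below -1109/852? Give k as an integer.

obs 1: x=-1/4 → posterior Normal(-67/246, 66/41)
obs 2: x=-5 → posterior Normal(-967/426, 66/71)
obs 3: x=-3/2 → posterior Normal(-1237/606, 66/101)
obs 4: x=5/4 → posterior Normal(-506/393, 66/131)
obs 5: x=-9 → posterior Normal(-188/69, 66/161)
obs 6: x=-1/4 → posterior Normal(-2677/1146, 66/191)
obs 7: x=3 → posterior Normal(-2137/1326, 66/221)

k = 2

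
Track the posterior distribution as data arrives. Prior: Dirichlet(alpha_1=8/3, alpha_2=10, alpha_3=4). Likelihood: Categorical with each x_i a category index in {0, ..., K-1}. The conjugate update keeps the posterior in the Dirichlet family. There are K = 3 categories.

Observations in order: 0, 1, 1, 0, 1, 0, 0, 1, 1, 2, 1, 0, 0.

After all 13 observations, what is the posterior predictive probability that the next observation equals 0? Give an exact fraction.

26/89

obs 1: x=0 → posterior Dirichlet(11/3, 10, 4)
obs 2: x=1 → posterior Dirichlet(11/3, 11, 4)
obs 3: x=1 → posterior Dirichlet(11/3, 12, 4)
obs 4: x=0 → posterior Dirichlet(14/3, 12, 4)
obs 5: x=1 → posterior Dirichlet(14/3, 13, 4)
obs 6: x=0 → posterior Dirichlet(17/3, 13, 4)
obs 7: x=0 → posterior Dirichlet(20/3, 13, 4)
obs 8: x=1 → posterior Dirichlet(20/3, 14, 4)
obs 9: x=1 → posterior Dirichlet(20/3, 15, 4)
obs 10: x=2 → posterior Dirichlet(20/3, 15, 5)
obs 11: x=1 → posterior Dirichlet(20/3, 16, 5)
obs 12: x=0 → posterior Dirichlet(23/3, 16, 5)
obs 13: x=0 → posterior Dirichlet(26/3, 16, 5)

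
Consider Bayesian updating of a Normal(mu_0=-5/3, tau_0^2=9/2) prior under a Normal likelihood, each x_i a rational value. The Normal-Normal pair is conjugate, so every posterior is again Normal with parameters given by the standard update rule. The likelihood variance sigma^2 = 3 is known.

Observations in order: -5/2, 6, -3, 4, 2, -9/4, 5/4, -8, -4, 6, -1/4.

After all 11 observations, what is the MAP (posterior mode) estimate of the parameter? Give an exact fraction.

-67/420

obs 1: x=-5/2 → posterior Normal(-13/6, 9/5)
obs 2: x=6 → posterior Normal(43/48, 9/8)
obs 3: x=-3 → posterior Normal(-1/6, 9/11)
obs 4: x=4 → posterior Normal(61/84, 9/14)
obs 5: x=2 → posterior Normal(97/102, 9/17)
obs 6: x=-9/4 → posterior Normal(113/240, 9/20)
obs 7: x=5/4 → posterior Normal(79/138, 9/23)
obs 8: x=-8 → posterior Normal(-5/12, 9/26)
obs 9: x=-4 → posterior Normal(-137/174, 9/29)
obs 10: x=6 → posterior Normal(-29/192, 9/32)
obs 11: x=-1/4 → posterior Normal(-67/420, 9/35)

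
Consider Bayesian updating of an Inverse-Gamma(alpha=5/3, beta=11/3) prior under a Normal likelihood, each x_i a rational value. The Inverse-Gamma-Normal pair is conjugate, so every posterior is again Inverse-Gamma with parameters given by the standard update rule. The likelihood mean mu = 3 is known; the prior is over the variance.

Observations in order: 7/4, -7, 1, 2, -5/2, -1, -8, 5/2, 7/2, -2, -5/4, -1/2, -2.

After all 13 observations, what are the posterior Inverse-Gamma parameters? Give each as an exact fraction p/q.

obs 1: x=7/4 → posterior Inverse-Gamma(13/6, 427/96)
obs 2: x=-7 → posterior Inverse-Gamma(8/3, 5227/96)
obs 3: x=1 → posterior Inverse-Gamma(19/6, 5419/96)
obs 4: x=2 → posterior Inverse-Gamma(11/3, 5467/96)
obs 5: x=-5/2 → posterior Inverse-Gamma(25/6, 6919/96)
obs 6: x=-1 → posterior Inverse-Gamma(14/3, 7687/96)
obs 7: x=-8 → posterior Inverse-Gamma(31/6, 13495/96)
obs 8: x=5/2 → posterior Inverse-Gamma(17/3, 13507/96)
obs 9: x=7/2 → posterior Inverse-Gamma(37/6, 13519/96)
obs 10: x=-2 → posterior Inverse-Gamma(20/3, 14719/96)
obs 11: x=-5/4 → posterior Inverse-Gamma(43/6, 7793/48)
obs 12: x=-1/2 → posterior Inverse-Gamma(23/3, 8087/48)
obs 13: x=-2 → posterior Inverse-Gamma(49/6, 8687/48)

alpha=49/6, beta=8687/48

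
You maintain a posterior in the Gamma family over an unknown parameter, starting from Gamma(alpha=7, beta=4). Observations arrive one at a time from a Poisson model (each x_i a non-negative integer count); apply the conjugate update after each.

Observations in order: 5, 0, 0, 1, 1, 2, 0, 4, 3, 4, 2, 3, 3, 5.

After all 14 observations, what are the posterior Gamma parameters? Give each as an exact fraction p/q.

obs 1: x=5 → posterior Gamma(12, 5)
obs 2: x=0 → posterior Gamma(12, 6)
obs 3: x=0 → posterior Gamma(12, 7)
obs 4: x=1 → posterior Gamma(13, 8)
obs 5: x=1 → posterior Gamma(14, 9)
obs 6: x=2 → posterior Gamma(16, 10)
obs 7: x=0 → posterior Gamma(16, 11)
obs 8: x=4 → posterior Gamma(20, 12)
obs 9: x=3 → posterior Gamma(23, 13)
obs 10: x=4 → posterior Gamma(27, 14)
obs 11: x=2 → posterior Gamma(29, 15)
obs 12: x=3 → posterior Gamma(32, 16)
obs 13: x=3 → posterior Gamma(35, 17)
obs 14: x=5 → posterior Gamma(40, 18)

alpha=40, beta=18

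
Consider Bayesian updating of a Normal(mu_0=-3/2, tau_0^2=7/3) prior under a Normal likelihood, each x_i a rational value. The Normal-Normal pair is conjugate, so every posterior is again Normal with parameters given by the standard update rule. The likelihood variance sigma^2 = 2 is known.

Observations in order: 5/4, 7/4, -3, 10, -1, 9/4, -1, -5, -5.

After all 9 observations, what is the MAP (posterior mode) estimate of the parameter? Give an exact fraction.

obs 1: x=5/4 → posterior Normal(-1/52, 14/13)
obs 2: x=7/4 → posterior Normal(3/5, 7/10)
obs 3: x=-3 → posterior Normal(-1/3, 14/27)
obs 4: x=10 → posterior Normal(61/34, 7/17)
obs 5: x=-1 → posterior Normal(54/41, 14/41)
obs 6: x=9/4 → posterior Normal(93/64, 7/24)
obs 7: x=-1 → posterior Normal(251/220, 14/55)
obs 8: x=-5 → posterior Normal(111/248, 7/31)
obs 9: x=-5 → posterior Normal(-29/276, 14/69)

-29/276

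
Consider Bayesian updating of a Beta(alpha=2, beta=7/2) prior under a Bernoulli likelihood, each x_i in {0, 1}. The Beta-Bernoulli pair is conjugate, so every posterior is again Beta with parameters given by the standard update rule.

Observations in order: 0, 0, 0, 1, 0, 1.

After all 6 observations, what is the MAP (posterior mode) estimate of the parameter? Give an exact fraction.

obs 1: x=0 → posterior Beta(2, 9/2)
obs 2: x=0 → posterior Beta(2, 11/2)
obs 3: x=0 → posterior Beta(2, 13/2)
obs 4: x=1 → posterior Beta(3, 13/2)
obs 5: x=0 → posterior Beta(3, 15/2)
obs 6: x=1 → posterior Beta(4, 15/2)

6/19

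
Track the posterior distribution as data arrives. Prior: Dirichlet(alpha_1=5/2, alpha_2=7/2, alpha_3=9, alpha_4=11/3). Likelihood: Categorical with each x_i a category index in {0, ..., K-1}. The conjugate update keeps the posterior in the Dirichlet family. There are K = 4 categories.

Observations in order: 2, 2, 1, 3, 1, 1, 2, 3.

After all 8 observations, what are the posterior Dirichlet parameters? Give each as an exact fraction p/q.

obs 1: x=2 → posterior Dirichlet(5/2, 7/2, 10, 11/3)
obs 2: x=2 → posterior Dirichlet(5/2, 7/2, 11, 11/3)
obs 3: x=1 → posterior Dirichlet(5/2, 9/2, 11, 11/3)
obs 4: x=3 → posterior Dirichlet(5/2, 9/2, 11, 14/3)
obs 5: x=1 → posterior Dirichlet(5/2, 11/2, 11, 14/3)
obs 6: x=1 → posterior Dirichlet(5/2, 13/2, 11, 14/3)
obs 7: x=2 → posterior Dirichlet(5/2, 13/2, 12, 14/3)
obs 8: x=3 → posterior Dirichlet(5/2, 13/2, 12, 17/3)

alpha_1=5/2, alpha_2=13/2, alpha_3=12, alpha_4=17/3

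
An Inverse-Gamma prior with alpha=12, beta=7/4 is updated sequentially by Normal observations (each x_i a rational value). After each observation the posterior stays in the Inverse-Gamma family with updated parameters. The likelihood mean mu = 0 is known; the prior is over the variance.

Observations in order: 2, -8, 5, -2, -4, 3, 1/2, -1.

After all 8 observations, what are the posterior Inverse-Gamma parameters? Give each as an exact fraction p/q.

alpha=16, beta=507/8

obs 1: x=2 → posterior Inverse-Gamma(25/2, 15/4)
obs 2: x=-8 → posterior Inverse-Gamma(13, 143/4)
obs 3: x=5 → posterior Inverse-Gamma(27/2, 193/4)
obs 4: x=-2 → posterior Inverse-Gamma(14, 201/4)
obs 5: x=-4 → posterior Inverse-Gamma(29/2, 233/4)
obs 6: x=3 → posterior Inverse-Gamma(15, 251/4)
obs 7: x=1/2 → posterior Inverse-Gamma(31/2, 503/8)
obs 8: x=-1 → posterior Inverse-Gamma(16, 507/8)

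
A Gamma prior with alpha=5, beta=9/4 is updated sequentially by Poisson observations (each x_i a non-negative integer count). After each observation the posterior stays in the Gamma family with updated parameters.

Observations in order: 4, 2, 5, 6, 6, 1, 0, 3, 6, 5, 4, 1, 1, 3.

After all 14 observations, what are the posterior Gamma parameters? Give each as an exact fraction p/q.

alpha=52, beta=65/4

obs 1: x=4 → posterior Gamma(9, 13/4)
obs 2: x=2 → posterior Gamma(11, 17/4)
obs 3: x=5 → posterior Gamma(16, 21/4)
obs 4: x=6 → posterior Gamma(22, 25/4)
obs 5: x=6 → posterior Gamma(28, 29/4)
obs 6: x=1 → posterior Gamma(29, 33/4)
obs 7: x=0 → posterior Gamma(29, 37/4)
obs 8: x=3 → posterior Gamma(32, 41/4)
obs 9: x=6 → posterior Gamma(38, 45/4)
obs 10: x=5 → posterior Gamma(43, 49/4)
obs 11: x=4 → posterior Gamma(47, 53/4)
obs 12: x=1 → posterior Gamma(48, 57/4)
obs 13: x=1 → posterior Gamma(49, 61/4)
obs 14: x=3 → posterior Gamma(52, 65/4)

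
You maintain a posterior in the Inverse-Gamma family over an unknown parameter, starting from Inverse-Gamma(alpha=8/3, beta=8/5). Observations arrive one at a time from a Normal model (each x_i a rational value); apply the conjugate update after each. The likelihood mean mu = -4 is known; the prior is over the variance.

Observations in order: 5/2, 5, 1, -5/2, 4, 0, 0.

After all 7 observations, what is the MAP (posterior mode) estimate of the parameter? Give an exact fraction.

7491/430

obs 1: x=5/2 → posterior Inverse-Gamma(19/6, 909/40)
obs 2: x=5 → posterior Inverse-Gamma(11/3, 2529/40)
obs 3: x=1 → posterior Inverse-Gamma(25/6, 3029/40)
obs 4: x=-5/2 → posterior Inverse-Gamma(14/3, 1537/20)
obs 5: x=4 → posterior Inverse-Gamma(31/6, 2177/20)
obs 6: x=0 → posterior Inverse-Gamma(17/3, 2337/20)
obs 7: x=0 → posterior Inverse-Gamma(37/6, 2497/20)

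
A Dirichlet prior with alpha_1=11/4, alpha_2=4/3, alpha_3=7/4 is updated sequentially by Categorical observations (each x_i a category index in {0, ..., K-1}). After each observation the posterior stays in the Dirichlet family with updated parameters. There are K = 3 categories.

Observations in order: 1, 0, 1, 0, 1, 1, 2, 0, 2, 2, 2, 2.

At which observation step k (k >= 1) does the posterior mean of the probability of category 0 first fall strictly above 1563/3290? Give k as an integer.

k = 2

obs 1: x=1 → posterior Dirichlet(11/4, 7/3, 7/4)
obs 2: x=0 → posterior Dirichlet(15/4, 7/3, 7/4)
obs 3: x=1 → posterior Dirichlet(15/4, 10/3, 7/4)
obs 4: x=0 → posterior Dirichlet(19/4, 10/3, 7/4)
obs 5: x=1 → posterior Dirichlet(19/4, 13/3, 7/4)
obs 6: x=1 → posterior Dirichlet(19/4, 16/3, 7/4)
obs 7: x=2 → posterior Dirichlet(19/4, 16/3, 11/4)
obs 8: x=0 → posterior Dirichlet(23/4, 16/3, 11/4)
obs 9: x=2 → posterior Dirichlet(23/4, 16/3, 15/4)
obs 10: x=2 → posterior Dirichlet(23/4, 16/3, 19/4)
obs 11: x=2 → posterior Dirichlet(23/4, 16/3, 23/4)
obs 12: x=2 → posterior Dirichlet(23/4, 16/3, 27/4)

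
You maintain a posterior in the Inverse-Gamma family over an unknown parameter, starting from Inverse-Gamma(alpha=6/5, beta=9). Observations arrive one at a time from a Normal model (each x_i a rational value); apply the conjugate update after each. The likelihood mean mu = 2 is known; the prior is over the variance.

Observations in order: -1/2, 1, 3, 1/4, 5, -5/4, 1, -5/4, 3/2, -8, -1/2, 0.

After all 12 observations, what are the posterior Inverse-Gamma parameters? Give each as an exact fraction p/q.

alpha=36/5, beta=2735/32

obs 1: x=-1/2 → posterior Inverse-Gamma(17/10, 97/8)
obs 2: x=1 → posterior Inverse-Gamma(11/5, 101/8)
obs 3: x=3 → posterior Inverse-Gamma(27/10, 105/8)
obs 4: x=1/4 → posterior Inverse-Gamma(16/5, 469/32)
obs 5: x=5 → posterior Inverse-Gamma(37/10, 613/32)
obs 6: x=-5/4 → posterior Inverse-Gamma(21/5, 391/16)
obs 7: x=1 → posterior Inverse-Gamma(47/10, 399/16)
obs 8: x=-5/4 → posterior Inverse-Gamma(26/5, 967/32)
obs 9: x=3/2 → posterior Inverse-Gamma(57/10, 971/32)
obs 10: x=-8 → posterior Inverse-Gamma(31/5, 2571/32)
obs 11: x=-1/2 → posterior Inverse-Gamma(67/10, 2671/32)
obs 12: x=0 → posterior Inverse-Gamma(36/5, 2735/32)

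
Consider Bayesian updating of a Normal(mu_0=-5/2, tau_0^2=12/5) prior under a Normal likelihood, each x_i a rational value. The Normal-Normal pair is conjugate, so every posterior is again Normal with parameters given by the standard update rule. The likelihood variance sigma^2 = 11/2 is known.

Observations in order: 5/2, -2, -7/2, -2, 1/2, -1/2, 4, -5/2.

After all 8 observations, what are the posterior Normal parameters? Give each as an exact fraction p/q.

mu_0=-443/494, tau_0^2=132/247

obs 1: x=5/2 → posterior Normal(-155/158, 132/79)
obs 2: x=-2 → posterior Normal(-251/206, 132/103)
obs 3: x=-7/2 → posterior Normal(-419/254, 132/127)
obs 4: x=-2 → posterior Normal(-515/302, 132/151)
obs 5: x=1/2 → posterior Normal(-491/350, 132/175)
obs 6: x=-1/2 → posterior Normal(-515/398, 132/199)
obs 7: x=4 → posterior Normal(-323/446, 132/223)
obs 8: x=-5/2 → posterior Normal(-443/494, 132/247)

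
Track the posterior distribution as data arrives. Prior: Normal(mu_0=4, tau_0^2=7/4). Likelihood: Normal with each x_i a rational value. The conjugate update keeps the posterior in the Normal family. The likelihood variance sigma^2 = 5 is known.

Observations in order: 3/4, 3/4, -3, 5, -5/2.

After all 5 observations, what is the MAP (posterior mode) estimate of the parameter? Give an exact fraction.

87/55

obs 1: x=3/4 → posterior Normal(341/108, 35/27)
obs 2: x=3/4 → posterior Normal(181/68, 35/34)
obs 3: x=-3 → posterior Normal(139/82, 35/41)
obs 4: x=5 → posterior Normal(209/96, 35/48)
obs 5: x=-5/2 → posterior Normal(87/55, 7/11)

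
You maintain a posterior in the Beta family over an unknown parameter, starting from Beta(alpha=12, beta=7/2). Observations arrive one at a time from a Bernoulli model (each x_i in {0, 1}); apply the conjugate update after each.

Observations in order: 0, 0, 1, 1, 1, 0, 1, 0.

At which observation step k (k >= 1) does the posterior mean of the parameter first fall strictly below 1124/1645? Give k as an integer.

obs 1: x=0 → posterior Beta(12, 9/2)
obs 2: x=0 → posterior Beta(12, 11/2)
obs 3: x=1 → posterior Beta(13, 11/2)
obs 4: x=1 → posterior Beta(14, 11/2)
obs 5: x=1 → posterior Beta(15, 11/2)
obs 6: x=0 → posterior Beta(15, 13/2)
obs 7: x=1 → posterior Beta(16, 13/2)
obs 8: x=0 → posterior Beta(16, 15/2)

k = 8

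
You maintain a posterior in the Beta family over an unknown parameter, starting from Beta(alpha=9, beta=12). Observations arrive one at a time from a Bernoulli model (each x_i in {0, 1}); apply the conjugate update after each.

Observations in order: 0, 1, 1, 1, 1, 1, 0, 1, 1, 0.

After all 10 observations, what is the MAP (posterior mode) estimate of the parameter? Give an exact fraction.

obs 1: x=0 → posterior Beta(9, 13)
obs 2: x=1 → posterior Beta(10, 13)
obs 3: x=1 → posterior Beta(11, 13)
obs 4: x=1 → posterior Beta(12, 13)
obs 5: x=1 → posterior Beta(13, 13)
obs 6: x=1 → posterior Beta(14, 13)
obs 7: x=0 → posterior Beta(14, 14)
obs 8: x=1 → posterior Beta(15, 14)
obs 9: x=1 → posterior Beta(16, 14)
obs 10: x=0 → posterior Beta(16, 15)

15/29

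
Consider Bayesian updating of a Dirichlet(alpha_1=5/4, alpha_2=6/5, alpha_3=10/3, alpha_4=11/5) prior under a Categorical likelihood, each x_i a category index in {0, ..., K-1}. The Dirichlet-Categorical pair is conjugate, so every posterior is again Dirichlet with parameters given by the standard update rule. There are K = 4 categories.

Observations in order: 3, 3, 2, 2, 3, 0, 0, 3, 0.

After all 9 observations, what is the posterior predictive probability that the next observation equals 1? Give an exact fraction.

72/1019

obs 1: x=3 → posterior Dirichlet(5/4, 6/5, 10/3, 16/5)
obs 2: x=3 → posterior Dirichlet(5/4, 6/5, 10/3, 21/5)
obs 3: x=2 → posterior Dirichlet(5/4, 6/5, 13/3, 21/5)
obs 4: x=2 → posterior Dirichlet(5/4, 6/5, 16/3, 21/5)
obs 5: x=3 → posterior Dirichlet(5/4, 6/5, 16/3, 26/5)
obs 6: x=0 → posterior Dirichlet(9/4, 6/5, 16/3, 26/5)
obs 7: x=0 → posterior Dirichlet(13/4, 6/5, 16/3, 26/5)
obs 8: x=3 → posterior Dirichlet(13/4, 6/5, 16/3, 31/5)
obs 9: x=0 → posterior Dirichlet(17/4, 6/5, 16/3, 31/5)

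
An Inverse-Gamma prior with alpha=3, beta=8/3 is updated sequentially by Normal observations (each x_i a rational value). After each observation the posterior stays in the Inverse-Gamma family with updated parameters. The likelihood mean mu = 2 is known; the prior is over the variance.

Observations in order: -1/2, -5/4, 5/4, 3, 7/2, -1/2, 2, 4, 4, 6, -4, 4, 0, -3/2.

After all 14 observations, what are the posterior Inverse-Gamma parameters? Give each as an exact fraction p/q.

alpha=10, beta=2699/48

obs 1: x=-1/2 → posterior Inverse-Gamma(7/2, 139/24)
obs 2: x=-5/4 → posterior Inverse-Gamma(4, 1063/96)
obs 3: x=5/4 → posterior Inverse-Gamma(9/2, 545/48)
obs 4: x=3 → posterior Inverse-Gamma(5, 569/48)
obs 5: x=7/2 → posterior Inverse-Gamma(11/2, 623/48)
obs 6: x=-1/2 → posterior Inverse-Gamma(6, 773/48)
obs 7: x=2 → posterior Inverse-Gamma(13/2, 773/48)
obs 8: x=4 → posterior Inverse-Gamma(7, 869/48)
obs 9: x=4 → posterior Inverse-Gamma(15/2, 965/48)
obs 10: x=6 → posterior Inverse-Gamma(8, 1349/48)
obs 11: x=-4 → posterior Inverse-Gamma(17/2, 2213/48)
obs 12: x=4 → posterior Inverse-Gamma(9, 2309/48)
obs 13: x=0 → posterior Inverse-Gamma(19/2, 2405/48)
obs 14: x=-3/2 → posterior Inverse-Gamma(10, 2699/48)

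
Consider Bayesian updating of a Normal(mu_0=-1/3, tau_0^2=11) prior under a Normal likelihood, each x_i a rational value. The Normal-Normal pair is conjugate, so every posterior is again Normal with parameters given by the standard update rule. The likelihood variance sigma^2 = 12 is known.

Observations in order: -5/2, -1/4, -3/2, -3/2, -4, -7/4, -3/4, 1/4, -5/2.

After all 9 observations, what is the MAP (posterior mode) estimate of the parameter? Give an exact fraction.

obs 1: x=-5/2 → posterior Normal(-63/46, 132/23)
obs 2: x=-1/4 → posterior Normal(-137/136, 66/17)
obs 3: x=-3/2 → posterior Normal(-203/180, 44/15)
obs 4: x=-3/2 → posterior Normal(-269/224, 33/14)
obs 5: x=-4 → posterior Normal(-445/268, 132/67)
obs 6: x=-7/4 → posterior Normal(-87/52, 22/13)
obs 7: x=-3/4 → posterior Normal(-555/356, 132/89)
obs 8: x=1/4 → posterior Normal(-34/25, 33/25)
obs 9: x=-5/2 → posterior Normal(-109/74, 44/37)

-109/74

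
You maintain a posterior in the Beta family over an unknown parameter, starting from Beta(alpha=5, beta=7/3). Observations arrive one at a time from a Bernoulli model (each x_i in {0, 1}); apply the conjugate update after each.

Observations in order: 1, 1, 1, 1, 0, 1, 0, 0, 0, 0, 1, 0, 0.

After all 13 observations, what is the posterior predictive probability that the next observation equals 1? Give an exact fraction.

33/61

obs 1: x=1 → posterior Beta(6, 7/3)
obs 2: x=1 → posterior Beta(7, 7/3)
obs 3: x=1 → posterior Beta(8, 7/3)
obs 4: x=1 → posterior Beta(9, 7/3)
obs 5: x=0 → posterior Beta(9, 10/3)
obs 6: x=1 → posterior Beta(10, 10/3)
obs 7: x=0 → posterior Beta(10, 13/3)
obs 8: x=0 → posterior Beta(10, 16/3)
obs 9: x=0 → posterior Beta(10, 19/3)
obs 10: x=0 → posterior Beta(10, 22/3)
obs 11: x=1 → posterior Beta(11, 22/3)
obs 12: x=0 → posterior Beta(11, 25/3)
obs 13: x=0 → posterior Beta(11, 28/3)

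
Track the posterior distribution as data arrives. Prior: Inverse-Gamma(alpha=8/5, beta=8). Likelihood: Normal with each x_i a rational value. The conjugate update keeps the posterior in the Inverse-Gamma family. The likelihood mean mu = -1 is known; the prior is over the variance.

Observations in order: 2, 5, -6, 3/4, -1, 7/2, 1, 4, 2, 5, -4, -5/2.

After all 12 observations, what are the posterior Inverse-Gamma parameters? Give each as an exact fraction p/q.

obs 1: x=2 → posterior Inverse-Gamma(21/10, 25/2)
obs 2: x=5 → posterior Inverse-Gamma(13/5, 61/2)
obs 3: x=-6 → posterior Inverse-Gamma(31/10, 43)
obs 4: x=3/4 → posterior Inverse-Gamma(18/5, 1425/32)
obs 5: x=-1 → posterior Inverse-Gamma(41/10, 1425/32)
obs 6: x=7/2 → posterior Inverse-Gamma(23/5, 1749/32)
obs 7: x=1 → posterior Inverse-Gamma(51/10, 1813/32)
obs 8: x=4 → posterior Inverse-Gamma(28/5, 2213/32)
obs 9: x=2 → posterior Inverse-Gamma(61/10, 2357/32)
obs 10: x=5 → posterior Inverse-Gamma(33/5, 2933/32)
obs 11: x=-4 → posterior Inverse-Gamma(71/10, 3077/32)
obs 12: x=-5/2 → posterior Inverse-Gamma(38/5, 3113/32)

alpha=38/5, beta=3113/32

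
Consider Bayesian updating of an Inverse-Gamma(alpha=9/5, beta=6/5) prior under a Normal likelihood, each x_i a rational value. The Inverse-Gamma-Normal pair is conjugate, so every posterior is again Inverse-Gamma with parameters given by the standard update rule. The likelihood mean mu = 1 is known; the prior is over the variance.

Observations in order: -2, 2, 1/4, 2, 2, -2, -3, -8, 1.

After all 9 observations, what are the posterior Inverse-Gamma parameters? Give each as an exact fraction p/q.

alpha=63/10, beta=9677/160

obs 1: x=-2 → posterior Inverse-Gamma(23/10, 57/10)
obs 2: x=2 → posterior Inverse-Gamma(14/5, 31/5)
obs 3: x=1/4 → posterior Inverse-Gamma(33/10, 1037/160)
obs 4: x=2 → posterior Inverse-Gamma(19/5, 1117/160)
obs 5: x=2 → posterior Inverse-Gamma(43/10, 1197/160)
obs 6: x=-2 → posterior Inverse-Gamma(24/5, 1917/160)
obs 7: x=-3 → posterior Inverse-Gamma(53/10, 3197/160)
obs 8: x=-8 → posterior Inverse-Gamma(29/5, 9677/160)
obs 9: x=1 → posterior Inverse-Gamma(63/10, 9677/160)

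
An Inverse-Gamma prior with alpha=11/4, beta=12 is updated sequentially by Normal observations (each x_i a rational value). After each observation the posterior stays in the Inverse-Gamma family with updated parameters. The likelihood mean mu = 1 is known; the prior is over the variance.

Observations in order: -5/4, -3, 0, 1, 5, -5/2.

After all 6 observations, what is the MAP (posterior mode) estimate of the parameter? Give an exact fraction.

1189/216

obs 1: x=-5/4 → posterior Inverse-Gamma(13/4, 465/32)
obs 2: x=-3 → posterior Inverse-Gamma(15/4, 721/32)
obs 3: x=0 → posterior Inverse-Gamma(17/4, 737/32)
obs 4: x=1 → posterior Inverse-Gamma(19/4, 737/32)
obs 5: x=5 → posterior Inverse-Gamma(21/4, 993/32)
obs 6: x=-5/2 → posterior Inverse-Gamma(23/4, 1189/32)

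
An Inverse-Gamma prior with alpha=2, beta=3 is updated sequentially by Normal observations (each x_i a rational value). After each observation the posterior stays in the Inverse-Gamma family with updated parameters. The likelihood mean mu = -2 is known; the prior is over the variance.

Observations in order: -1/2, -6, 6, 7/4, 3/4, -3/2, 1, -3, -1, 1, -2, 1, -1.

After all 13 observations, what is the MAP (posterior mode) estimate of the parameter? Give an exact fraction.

59/8

obs 1: x=-1/2 → posterior Inverse-Gamma(5/2, 33/8)
obs 2: x=-6 → posterior Inverse-Gamma(3, 97/8)
obs 3: x=6 → posterior Inverse-Gamma(7/2, 353/8)
obs 4: x=7/4 → posterior Inverse-Gamma(4, 1637/32)
obs 5: x=3/4 → posterior Inverse-Gamma(9/2, 879/16)
obs 6: x=-3/2 → posterior Inverse-Gamma(5, 881/16)
obs 7: x=1 → posterior Inverse-Gamma(11/2, 953/16)
obs 8: x=-3 → posterior Inverse-Gamma(6, 961/16)
obs 9: x=-1 → posterior Inverse-Gamma(13/2, 969/16)
obs 10: x=1 → posterior Inverse-Gamma(7, 1041/16)
obs 11: x=-2 → posterior Inverse-Gamma(15/2, 1041/16)
obs 12: x=1 → posterior Inverse-Gamma(8, 1113/16)
obs 13: x=-1 → posterior Inverse-Gamma(17/2, 1121/16)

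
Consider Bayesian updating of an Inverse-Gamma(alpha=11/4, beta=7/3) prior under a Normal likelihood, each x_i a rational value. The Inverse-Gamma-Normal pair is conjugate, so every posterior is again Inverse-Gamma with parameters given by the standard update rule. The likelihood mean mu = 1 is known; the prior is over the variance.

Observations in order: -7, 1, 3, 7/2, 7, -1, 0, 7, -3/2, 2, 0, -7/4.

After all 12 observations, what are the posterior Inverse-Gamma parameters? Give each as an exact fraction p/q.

alpha=35/4, beta=8243/96

obs 1: x=-7 → posterior Inverse-Gamma(13/4, 103/3)
obs 2: x=1 → posterior Inverse-Gamma(15/4, 103/3)
obs 3: x=3 → posterior Inverse-Gamma(17/4, 109/3)
obs 4: x=7/2 → posterior Inverse-Gamma(19/4, 947/24)
obs 5: x=7 → posterior Inverse-Gamma(21/4, 1379/24)
obs 6: x=-1 → posterior Inverse-Gamma(23/4, 1427/24)
obs 7: x=0 → posterior Inverse-Gamma(25/4, 1439/24)
obs 8: x=7 → posterior Inverse-Gamma(27/4, 1871/24)
obs 9: x=-3/2 → posterior Inverse-Gamma(29/4, 973/12)
obs 10: x=2 → posterior Inverse-Gamma(31/4, 979/12)
obs 11: x=0 → posterior Inverse-Gamma(33/4, 985/12)
obs 12: x=-7/4 → posterior Inverse-Gamma(35/4, 8243/96)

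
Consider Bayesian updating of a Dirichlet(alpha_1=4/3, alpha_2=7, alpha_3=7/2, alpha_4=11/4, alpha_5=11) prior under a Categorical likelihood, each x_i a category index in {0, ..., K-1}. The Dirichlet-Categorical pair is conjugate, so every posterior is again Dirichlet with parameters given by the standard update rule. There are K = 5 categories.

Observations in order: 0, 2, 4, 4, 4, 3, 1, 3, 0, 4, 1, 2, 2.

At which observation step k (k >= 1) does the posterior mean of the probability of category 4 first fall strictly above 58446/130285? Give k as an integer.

obs 1: x=0 → posterior Dirichlet(7/3, 7, 7/2, 11/4, 11)
obs 2: x=2 → posterior Dirichlet(7/3, 7, 9/2, 11/4, 11)
obs 3: x=4 → posterior Dirichlet(7/3, 7, 9/2, 11/4, 12)
obs 4: x=4 → posterior Dirichlet(7/3, 7, 9/2, 11/4, 13)
obs 5: x=4 → posterior Dirichlet(7/3, 7, 9/2, 11/4, 14)
obs 6: x=3 → posterior Dirichlet(7/3, 7, 9/2, 15/4, 14)
obs 7: x=1 → posterior Dirichlet(7/3, 8, 9/2, 15/4, 14)
obs 8: x=3 → posterior Dirichlet(7/3, 8, 9/2, 19/4, 14)
obs 9: x=0 → posterior Dirichlet(10/3, 8, 9/2, 19/4, 14)
obs 10: x=4 → posterior Dirichlet(10/3, 8, 9/2, 19/4, 15)
obs 11: x=1 → posterior Dirichlet(10/3, 9, 9/2, 19/4, 15)
obs 12: x=2 → posterior Dirichlet(10/3, 9, 11/2, 19/4, 15)
obs 13: x=2 → posterior Dirichlet(10/3, 9, 13/2, 19/4, 15)

k = 5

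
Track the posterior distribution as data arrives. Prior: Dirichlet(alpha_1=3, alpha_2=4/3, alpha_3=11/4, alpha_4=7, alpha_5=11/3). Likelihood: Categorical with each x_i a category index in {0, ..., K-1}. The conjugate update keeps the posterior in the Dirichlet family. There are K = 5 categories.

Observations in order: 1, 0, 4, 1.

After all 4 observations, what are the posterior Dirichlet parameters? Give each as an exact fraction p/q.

alpha_1=4, alpha_2=10/3, alpha_3=11/4, alpha_4=7, alpha_5=14/3

obs 1: x=1 → posterior Dirichlet(3, 7/3, 11/4, 7, 11/3)
obs 2: x=0 → posterior Dirichlet(4, 7/3, 11/4, 7, 11/3)
obs 3: x=4 → posterior Dirichlet(4, 7/3, 11/4, 7, 14/3)
obs 4: x=1 → posterior Dirichlet(4, 10/3, 11/4, 7, 14/3)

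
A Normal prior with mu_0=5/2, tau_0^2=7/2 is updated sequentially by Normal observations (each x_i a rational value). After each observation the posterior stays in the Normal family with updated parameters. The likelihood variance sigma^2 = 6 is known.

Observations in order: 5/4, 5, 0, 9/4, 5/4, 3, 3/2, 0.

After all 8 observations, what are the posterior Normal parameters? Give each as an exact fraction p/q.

mu_0=519/272, tau_0^2=21/34

obs 1: x=5/4 → posterior Normal(155/76, 42/19)
obs 2: x=5 → posterior Normal(295/104, 21/13)
obs 3: x=0 → posterior Normal(295/132, 14/11)
obs 4: x=9/4 → posterior Normal(179/80, 21/20)
obs 5: x=5/4 → posterior Normal(393/188, 42/47)
obs 6: x=3 → posterior Normal(53/24, 7/9)
obs 7: x=3/2 → posterior Normal(519/244, 42/61)
obs 8: x=0 → posterior Normal(519/272, 21/34)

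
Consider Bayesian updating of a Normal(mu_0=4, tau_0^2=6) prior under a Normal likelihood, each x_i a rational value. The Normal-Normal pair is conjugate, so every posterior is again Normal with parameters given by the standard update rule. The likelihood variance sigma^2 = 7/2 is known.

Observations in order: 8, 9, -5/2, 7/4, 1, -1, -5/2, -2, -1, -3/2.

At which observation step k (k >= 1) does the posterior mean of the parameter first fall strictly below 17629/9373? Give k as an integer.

obs 1: x=8 → posterior Normal(124/19, 42/19)
obs 2: x=9 → posterior Normal(232/31, 42/31)
obs 3: x=-5/2 → posterior Normal(202/43, 42/43)
obs 4: x=7/4 → posterior Normal(223/55, 42/55)
obs 5: x=1 → posterior Normal(235/67, 42/67)
obs 6: x=-1 → posterior Normal(223/79, 42/79)
obs 7: x=-5/2 → posterior Normal(193/91, 6/13)
obs 8: x=-2 → posterior Normal(169/103, 42/103)
obs 9: x=-1 → posterior Normal(157/115, 42/115)
obs 10: x=-3/2 → posterior Normal(139/127, 42/127)

k = 8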